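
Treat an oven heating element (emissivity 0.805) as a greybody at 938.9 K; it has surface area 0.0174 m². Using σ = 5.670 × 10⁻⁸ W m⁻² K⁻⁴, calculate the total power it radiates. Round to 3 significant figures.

P ≈ 617 W

Area A = 0.0174 m².
P = εσAT⁴ = 0.805 × 5.670×10⁻⁸ × 0.0174 × (938.9)⁴ = 617 W.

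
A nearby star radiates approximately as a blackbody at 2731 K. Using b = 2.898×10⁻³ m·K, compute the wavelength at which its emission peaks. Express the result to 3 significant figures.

λ_max ≈ 1.06 μm

Wien's displacement law: λ_max = b/T = (2.898×10⁻³ m·K)/(2731 K) = 1.061×10⁻⁶ m.
That is 1.06 μm, in the infrared range.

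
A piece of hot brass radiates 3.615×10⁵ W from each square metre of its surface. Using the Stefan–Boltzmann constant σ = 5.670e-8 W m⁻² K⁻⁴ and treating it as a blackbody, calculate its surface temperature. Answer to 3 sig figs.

I = σT⁴, so T = (I/σ)^(1/4) = (3.615×10⁵/(5.670×10⁻⁸))^(1/4) = 1.59×10³ K.

T ≈ 1.59×10³ K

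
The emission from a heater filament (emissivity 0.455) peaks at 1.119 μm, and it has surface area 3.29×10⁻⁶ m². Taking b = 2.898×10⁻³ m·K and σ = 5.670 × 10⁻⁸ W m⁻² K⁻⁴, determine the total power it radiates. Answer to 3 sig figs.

P ≈ 3.82 W

Wien's law: T = b/λ_max = 2.898×10⁻³/1.119×10⁻⁶ = 2589.81 K.
Area A = 3.29×10⁻⁶ m².
Then P = εσAT⁴ = 0.455×5.670×10⁻⁸×3.29×10⁻⁶×(2589.81)⁴ = 3.82 W.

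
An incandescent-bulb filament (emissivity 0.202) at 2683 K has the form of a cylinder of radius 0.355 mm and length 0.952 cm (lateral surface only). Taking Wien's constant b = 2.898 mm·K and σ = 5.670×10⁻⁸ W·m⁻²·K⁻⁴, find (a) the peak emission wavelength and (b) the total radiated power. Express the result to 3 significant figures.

(a) λ_max = b/T = 2.898×10⁻³/2683 = 1.080×10⁻⁶ m = 1.08×10³ nm.
Lateral area A = 2πrL = 2π×3.55×10⁻⁴×9.52×10⁻³ = 2.12347×10⁻⁵ m².
(b) P = εσAT⁴ = 0.202×5.670×10⁻⁸×2.12347×10⁻⁵×(2683)⁴ = 12.6 W.

λ_max ≈ 1.08×10³ nm; P ≈ 12.6 W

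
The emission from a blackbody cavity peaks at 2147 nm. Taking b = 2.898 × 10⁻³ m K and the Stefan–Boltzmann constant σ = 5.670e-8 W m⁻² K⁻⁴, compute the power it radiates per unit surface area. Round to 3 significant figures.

Wien's law: T = b/λ_max = 2.898×10⁻³/2.147×10⁻⁶ = 1349.79 K.
Then I = σT⁴ = 5.670×10⁻⁸×(1349.79)⁴ = 1.88×10⁵ W/m².

I ≈ 1.88×10⁵ W/m²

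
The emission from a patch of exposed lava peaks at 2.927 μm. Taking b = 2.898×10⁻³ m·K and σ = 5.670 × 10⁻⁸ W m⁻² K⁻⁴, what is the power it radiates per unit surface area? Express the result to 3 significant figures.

Wien's law: T = b/λ_max = 2.898×10⁻³/2.927×10⁻⁶ = 990.092 K.
Then I = σT⁴ = 5.670×10⁻⁸×(990.092)⁴ = 5.45×10⁴ W/m².

I ≈ 5.45×10⁴ W/m²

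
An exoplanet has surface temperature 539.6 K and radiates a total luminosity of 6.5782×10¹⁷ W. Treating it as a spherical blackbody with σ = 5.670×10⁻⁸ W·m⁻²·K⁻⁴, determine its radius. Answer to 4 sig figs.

R ≈ 3.300×10⁶ m

L = 4πR²σT⁴ ⇒ R = √(L/(4πσT⁴)).
σT⁴ = 4806.96 W/m², so R = √(6.5782×10¹⁷/(4π×4806.96)) = 3.300×10⁶ m.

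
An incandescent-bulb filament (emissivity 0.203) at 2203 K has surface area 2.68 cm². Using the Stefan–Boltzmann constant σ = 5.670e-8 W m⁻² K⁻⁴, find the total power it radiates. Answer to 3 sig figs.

P ≈ 72.7 W

Area A = 2.68 cm² = 2.68×10⁻⁴ m².
P = εσAT⁴ = 0.203 × 5.670×10⁻⁸ × 2.68×10⁻⁴ × (2203)⁴ = 72.7 W.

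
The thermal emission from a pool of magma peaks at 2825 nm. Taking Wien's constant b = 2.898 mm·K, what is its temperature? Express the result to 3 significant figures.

T ≈ 1.03×10³ K

Wien's law gives T = b/λ_max = (2.898×10⁻³ m·K)/(2.825×10⁻⁶ m) = 1.03×10³ K.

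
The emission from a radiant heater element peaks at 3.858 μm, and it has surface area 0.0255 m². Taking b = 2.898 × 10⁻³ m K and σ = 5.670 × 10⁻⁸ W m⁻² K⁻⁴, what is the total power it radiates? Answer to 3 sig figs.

P ≈ 460 W

Wien's law: T = b/λ_max = 2.898×10⁻³/3.858×10⁻⁶ = 751.166 K.
Area A = 0.0255 m².
Then P = σAT⁴ = 5.670×10⁻⁸×0.0255×(751.166)⁴ = 460 W.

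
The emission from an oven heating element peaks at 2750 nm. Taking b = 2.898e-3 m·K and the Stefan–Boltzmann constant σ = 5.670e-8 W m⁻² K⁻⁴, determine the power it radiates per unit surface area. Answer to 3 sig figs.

I ≈ 6.99×10⁴ W/m²

Wien's law: T = b/λ_max = 2.898×10⁻³/2.750×10⁻⁶ = 1053.82 K.
Then I = σT⁴ = 5.670×10⁻⁸×(1053.82)⁴ = 6.99×10⁴ W/m².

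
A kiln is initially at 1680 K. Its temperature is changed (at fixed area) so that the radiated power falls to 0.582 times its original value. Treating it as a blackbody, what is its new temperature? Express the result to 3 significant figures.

T₂ ≈ 1.47×10³ K

P ∝ T⁴, so T₂/T₁ = (P₂/P₁)^(1/4) = (0.582)^(1/4) = 0.873435.
T₂ = 1680 × 0.873435 = 1.47×10³ K.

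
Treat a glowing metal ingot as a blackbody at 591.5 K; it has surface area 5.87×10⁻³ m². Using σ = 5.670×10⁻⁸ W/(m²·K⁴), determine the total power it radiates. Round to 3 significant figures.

Area A = 5.87×10⁻³ m².
P = σAT⁴ = 5.670×10⁻⁸ × 5.87×10⁻³ × (591.5)⁴ = 40.7 W.

P ≈ 40.7 W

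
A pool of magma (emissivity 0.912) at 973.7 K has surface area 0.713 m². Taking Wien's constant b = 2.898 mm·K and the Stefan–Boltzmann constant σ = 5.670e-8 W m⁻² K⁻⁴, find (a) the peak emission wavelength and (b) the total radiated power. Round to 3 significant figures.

λ_max ≈ 2.98×10³ nm; P ≈ 3.31×10⁴ W

(a) λ_max = b/T = 2.898×10⁻³/973.7 = 2.976×10⁻⁶ m = 2.98×10³ nm.
Area A = 0.713 m².
(b) P = εσAT⁴ = 0.912×5.670×10⁻⁸×0.713×(973.7)⁴ = 3.31×10⁴ W.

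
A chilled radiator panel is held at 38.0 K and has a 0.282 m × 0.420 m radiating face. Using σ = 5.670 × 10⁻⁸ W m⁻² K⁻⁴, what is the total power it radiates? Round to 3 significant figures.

Area A = 0.282 × 0.420 = 0.11844 m².
P = σAT⁴ = 5.670×10⁻⁸ × 0.11844 × (38.0)⁴ = 0.0140 W.

P ≈ 0.0140 W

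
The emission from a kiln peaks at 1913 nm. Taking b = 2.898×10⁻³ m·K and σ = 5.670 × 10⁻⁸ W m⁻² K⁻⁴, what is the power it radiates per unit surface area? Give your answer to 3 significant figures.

Wien's law: T = b/λ_max = 2.898×10⁻³/1.913×10⁻⁶ = 1514.90 K.
Then I = σT⁴ = 5.670×10⁻⁸×(1514.90)⁴ = 2.99×10⁵ W/m².

I ≈ 2.99×10⁵ W/m²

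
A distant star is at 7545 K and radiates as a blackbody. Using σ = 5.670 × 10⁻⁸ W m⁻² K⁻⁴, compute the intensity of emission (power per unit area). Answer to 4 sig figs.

I ≈ 1.837×10⁸ W/m²

Stefan–Boltzmann: I = σT⁴ = 5.670×10⁻⁸ × (7545)⁴ = 1.837×10⁸ W/m².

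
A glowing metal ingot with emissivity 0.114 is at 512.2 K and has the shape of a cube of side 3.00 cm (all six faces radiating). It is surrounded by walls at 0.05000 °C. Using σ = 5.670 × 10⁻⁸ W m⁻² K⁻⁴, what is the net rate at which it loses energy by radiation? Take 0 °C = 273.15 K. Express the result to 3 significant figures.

Surroundings: T = 0.05000 °C + 273.15 = 273.20000 K.
Area A = 6s² = 6×(0.0300 m)² = 5.4×10⁻³ m².
Net radiated power P_net = εσA(T⁴ − T₀⁴) = 0.114×5.670×10⁻⁸×5.4×10⁻³×(512.2⁴ − 273.20000⁴).
T⁴ − T₀⁴ = 6.88269×10¹⁰ − 5.57087×10⁹ = 6.32560×10¹⁰ K⁴, so P_net = 2.21 W.

Net loss ≈ 2.21 W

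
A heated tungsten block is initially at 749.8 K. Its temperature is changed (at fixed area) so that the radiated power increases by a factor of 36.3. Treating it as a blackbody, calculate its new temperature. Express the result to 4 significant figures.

T₂ ≈ 1840 K

P ∝ T⁴, so T₂/T₁ = (P₂/P₁)^(1/4) = (36.3)^(1/4) = 2.45458.
T₂ = 749.8 × 2.45458 = 1840 K.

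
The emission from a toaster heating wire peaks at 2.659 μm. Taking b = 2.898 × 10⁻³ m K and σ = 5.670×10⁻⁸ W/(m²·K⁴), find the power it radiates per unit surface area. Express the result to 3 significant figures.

I ≈ 8.00×10⁴ W/m²

Wien's law: T = b/λ_max = 2.898×10⁻³/2.659×10⁻⁶ = 1089.88 K.
Then I = σT⁴ = 5.670×10⁻⁸×(1089.88)⁴ = 8.00×10⁴ W/m².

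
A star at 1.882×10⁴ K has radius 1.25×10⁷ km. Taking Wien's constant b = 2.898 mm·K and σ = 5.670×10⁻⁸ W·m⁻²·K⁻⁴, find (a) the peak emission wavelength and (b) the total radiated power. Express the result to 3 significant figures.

(a) λ_max = b/T = 2.898×10⁻³/1.882×10⁴ = 1.540×10⁻⁷ m = 154 nm.
Surface area A = 4πR² = 4π(1.25×10¹⁰ m)² = 1.96350×10²¹ m².
(b) P = σAT⁴ = 5.670×10⁻⁸×1.96350×10²¹×(1.882×10⁴)⁴ = 1.40×10³¹ W.

λ_max ≈ 154 nm; P ≈ 1.40×10³¹ W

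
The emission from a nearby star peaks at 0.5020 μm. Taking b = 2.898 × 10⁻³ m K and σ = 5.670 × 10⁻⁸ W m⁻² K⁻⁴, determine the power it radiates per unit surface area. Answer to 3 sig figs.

I ≈ 6.30×10⁷ W/m²

Wien's law: T = b/λ_max = 2.898×10⁻³/5.020×10⁻⁷ = 5772.91 K.
Then I = σT⁴ = 5.670×10⁻⁸×(5772.91)⁴ = 6.30×10⁷ W/m².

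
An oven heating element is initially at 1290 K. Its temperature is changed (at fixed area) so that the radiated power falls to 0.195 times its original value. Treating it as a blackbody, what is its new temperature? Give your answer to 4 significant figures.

P ∝ T⁴, so T₂/T₁ = (P₂/P₁)^(1/4) = (0.195)^(1/4) = 0.664521.
T₂ = 1290 × 0.664521 = 857.2 K.

T₂ ≈ 857.2 K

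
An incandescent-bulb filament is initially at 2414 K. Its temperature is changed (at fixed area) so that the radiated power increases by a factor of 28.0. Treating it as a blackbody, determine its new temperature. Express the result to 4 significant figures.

T₂ ≈ 5553 K

P ∝ T⁴, so T₂/T₁ = (P₂/P₁)^(1/4) = (28.0)^(1/4) = 2.30033.
T₂ = 2414 × 2.30033 = 5553 K.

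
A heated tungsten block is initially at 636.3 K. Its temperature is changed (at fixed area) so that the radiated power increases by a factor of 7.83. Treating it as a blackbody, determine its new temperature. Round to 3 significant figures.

T₂ ≈ 1.06×10³ K

P ∝ T⁴, so T₂/T₁ = (P₂/P₁)^(1/4) = (7.83)^(1/4) = 1.67279.
T₂ = 636.3 × 1.67279 = 1.06×10³ K.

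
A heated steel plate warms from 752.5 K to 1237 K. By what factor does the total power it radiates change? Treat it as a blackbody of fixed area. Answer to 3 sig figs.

P ∝ T⁴, so P₂/P₁ = (T₂/T₁)⁴ = (1237/752.5)⁴ = (1.64385)⁴ = 7.30.

P₂/P₁ ≈ 7.30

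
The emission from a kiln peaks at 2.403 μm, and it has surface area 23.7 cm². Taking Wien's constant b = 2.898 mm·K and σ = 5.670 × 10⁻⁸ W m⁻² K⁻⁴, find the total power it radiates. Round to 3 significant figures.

P ≈ 284 W

Wien's law: T = b/λ_max = 2.898×10⁻³/2.403×10⁻⁶ = 1205.99 K.
Area A = 23.7 cm² = 2.37×10⁻³ m².
Then P = σAT⁴ = 5.670×10⁻⁸×2.37×10⁻³×(1205.99)⁴ = 284 W.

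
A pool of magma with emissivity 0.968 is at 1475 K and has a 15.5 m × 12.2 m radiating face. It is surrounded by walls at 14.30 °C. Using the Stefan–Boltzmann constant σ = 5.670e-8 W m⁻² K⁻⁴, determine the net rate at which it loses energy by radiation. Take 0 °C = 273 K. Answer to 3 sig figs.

Surroundings: T = 14.30 °C + 273 = 287.30 K.
Area A = 15.5 × 12.2 = 189.1 m².
Net radiated power P_net = εσA(T⁴ − T₀⁴) = 0.968×5.670×10⁻⁸×189.1×(1475⁴ − 287.30⁴).
T⁴ − T₀⁴ = 4.73334×10¹² − 6.81306×10⁹ = 4.72653×10¹² K⁴, so P_net = 4.91×10⁷ W.

Net loss ≈ 4.91×10⁷ W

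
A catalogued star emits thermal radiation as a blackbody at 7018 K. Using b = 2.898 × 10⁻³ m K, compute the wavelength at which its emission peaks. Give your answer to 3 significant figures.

λ_max ≈ 0.413 μm

Wien's displacement law: λ_max = b/T = (2.898×10⁻³ m·K)/(7018 K) = 4.129×10⁻⁷ m.
That is 0.413 μm, in the visible range.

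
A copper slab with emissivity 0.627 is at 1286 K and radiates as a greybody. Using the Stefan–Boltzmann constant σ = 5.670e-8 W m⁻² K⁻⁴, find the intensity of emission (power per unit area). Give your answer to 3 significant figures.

Stefan–Boltzmann: I = εσT⁴ = 0.627 × 5.670×10⁻⁸ × (1286)⁴ = 9.72×10⁴ W/m².

I ≈ 9.72×10⁴ W/m²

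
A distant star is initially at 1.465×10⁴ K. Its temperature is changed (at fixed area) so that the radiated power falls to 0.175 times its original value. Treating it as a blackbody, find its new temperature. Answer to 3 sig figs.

P ∝ T⁴, so T₂/T₁ = (P₂/P₁)^(1/4) = (0.175)^(1/4) = 0.646784.
T₂ = 1.465×10⁴ × 0.646784 = 9.48×10³ K.

T₂ ≈ 9.48×10³ K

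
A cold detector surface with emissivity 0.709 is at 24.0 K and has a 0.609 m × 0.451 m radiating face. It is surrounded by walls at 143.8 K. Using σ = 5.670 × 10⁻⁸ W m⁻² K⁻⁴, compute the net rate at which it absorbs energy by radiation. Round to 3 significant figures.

Net gain ≈ 4.72 W

Area A = 0.609 × 0.451 = 0.274659 m².
Net radiated power P_net = εσA(T⁴ − T₀⁴) = 0.709×5.670×10⁻⁸×0.274659×(24.0⁴ − 143.8⁴).
T⁴ − T₀⁴ = 3.31776×10⁵ − 4.27598×10⁸ = -4.27266×10⁸ K⁴, so P_net = -4.72 W — negative, meaning a net gain of 4.72 W.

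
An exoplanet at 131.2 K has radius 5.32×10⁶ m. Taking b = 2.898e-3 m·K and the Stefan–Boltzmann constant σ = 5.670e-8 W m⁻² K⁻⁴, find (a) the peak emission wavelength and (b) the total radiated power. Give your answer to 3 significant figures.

(a) λ_max = b/T = 2.898×10⁻³/131.2 = 2.209×10⁻⁵ m = 22.1 μm.
Surface area A = 4πR² = 4π(5.32×10⁶ m)² = 3.55658×10¹⁴ m².
(b) P = σAT⁴ = 5.670×10⁻⁸×3.55658×10¹⁴×(131.2)⁴ = 5.98×10¹⁵ W.

λ_max ≈ 22.1 μm; P ≈ 5.98×10¹⁵ W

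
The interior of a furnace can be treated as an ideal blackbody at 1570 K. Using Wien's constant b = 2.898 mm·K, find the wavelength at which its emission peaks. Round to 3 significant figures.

Wien's displacement law: λ_max = b/T = (2.898×10⁻³ m·K)/(1570 K) = 1.846×10⁻⁶ m.
That is 1.85×10³ nm, in the infrared range.

λ_max ≈ 1.85×10³ nm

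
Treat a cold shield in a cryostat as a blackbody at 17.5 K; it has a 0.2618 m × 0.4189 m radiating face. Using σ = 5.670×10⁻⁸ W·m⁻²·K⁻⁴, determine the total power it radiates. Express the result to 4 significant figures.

P ≈ 5.832×10⁻⁴ W

Area A = 0.2618 × 0.4189 = 0.109668 m².
P = σAT⁴ = 5.670×10⁻⁸ × 0.109668 × (17.5)⁴ = 5.832×10⁻⁴ W.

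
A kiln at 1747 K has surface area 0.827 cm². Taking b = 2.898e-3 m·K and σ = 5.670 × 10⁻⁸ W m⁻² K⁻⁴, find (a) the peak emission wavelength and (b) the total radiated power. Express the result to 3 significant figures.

λ_max ≈ 1.66×10³ nm; P ≈ 43.7 W

(a) λ_max = b/T = 2.898×10⁻³/1747 = 1.659×10⁻⁶ m = 1.66×10³ nm.
Area A = 0.827 cm² = 8.27×10⁻⁵ m².
(b) P = σAT⁴ = 5.670×10⁻⁸×8.27×10⁻⁵×(1747)⁴ = 43.7 W.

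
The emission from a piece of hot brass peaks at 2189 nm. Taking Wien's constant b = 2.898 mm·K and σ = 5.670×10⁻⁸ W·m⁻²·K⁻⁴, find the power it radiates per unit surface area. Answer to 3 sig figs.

Wien's law: T = b/λ_max = 2.898×10⁻³/2.189×10⁻⁶ = 1323.89 K.
Then I = σT⁴ = 5.670×10⁻⁸×(1323.89)⁴ = 1.74×10⁵ W/m².

I ≈ 1.74×10⁵ W/m²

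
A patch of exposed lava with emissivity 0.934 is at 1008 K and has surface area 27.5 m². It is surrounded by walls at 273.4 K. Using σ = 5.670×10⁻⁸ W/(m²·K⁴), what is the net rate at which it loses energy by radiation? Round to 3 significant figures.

Net loss ≈ 1.50×10⁶ W

Area A = 27.5 m².
Net radiated power P_net = εσA(T⁴ − T₀⁴) = 0.934×5.670×10⁻⁸×27.5×(1008⁴ − 273.4⁴).
T⁴ − T₀⁴ = 1.03239×10¹² − 5.58720×10⁹ = 1.02680×10¹² K⁴, so P_net = 1.50×10⁶ W.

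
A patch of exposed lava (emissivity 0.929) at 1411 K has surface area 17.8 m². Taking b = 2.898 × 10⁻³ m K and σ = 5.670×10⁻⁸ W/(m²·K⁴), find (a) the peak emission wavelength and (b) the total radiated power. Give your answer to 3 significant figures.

λ_max ≈ 2.05×10³ nm; P ≈ 3.72×10⁶ W

(a) λ_max = b/T = 2.898×10⁻³/1411 = 2.054×10⁻⁶ m = 2.05×10³ nm.
Area A = 17.8 m².
(b) P = εσAT⁴ = 0.929×5.670×10⁻⁸×17.8×(1411)⁴ = 3.72×10⁶ W.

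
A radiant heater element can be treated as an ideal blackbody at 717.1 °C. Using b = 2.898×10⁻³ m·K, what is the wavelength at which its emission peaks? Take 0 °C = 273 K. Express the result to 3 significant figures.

T = 717.1 °C + 273 = 990.1 K.
Wien's displacement law: λ_max = b/T = (2.898×10⁻³ m·K)/(990.1 K) = 2.927×10⁻⁶ m.
That is 2.93 μm, in the infrared range.

λ_max ≈ 2.93 μm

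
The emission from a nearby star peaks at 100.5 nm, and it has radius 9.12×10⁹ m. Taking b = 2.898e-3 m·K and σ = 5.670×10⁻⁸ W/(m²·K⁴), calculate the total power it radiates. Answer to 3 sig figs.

Wien's law: T = b/λ_max = 2.898×10⁻³/1.005×10⁻⁷ = 28835.8 K.
Surface area A = 4πR² = 4π(9.12×10⁹ m)² = 1.04520×10²¹ m².
Then P = σAT⁴ = 5.670×10⁻⁸×1.04520×10²¹×(28835.8)⁴ = 4.10×10³¹ W.

P ≈ 4.10×10³¹ W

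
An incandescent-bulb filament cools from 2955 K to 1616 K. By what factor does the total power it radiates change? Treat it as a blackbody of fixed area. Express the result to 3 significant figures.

P₂/P₁ ≈ 0.0894

P ∝ T⁴, so P₂/P₁ = (T₂/T₁)⁴ = (1616/2955)⁴ = (0.546870)⁴ = 0.0894.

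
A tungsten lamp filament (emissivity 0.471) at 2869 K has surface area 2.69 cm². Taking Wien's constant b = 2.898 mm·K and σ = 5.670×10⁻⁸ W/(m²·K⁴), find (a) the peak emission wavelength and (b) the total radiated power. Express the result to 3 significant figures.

(a) λ_max = b/T = 2.898×10⁻³/2869 = 1.010×10⁻⁶ m = 1.01 μm.
Area A = 2.69 cm² = 2.69×10⁻⁴ m².
(b) P = εσAT⁴ = 0.471×5.670×10⁻⁸×2.69×10⁻⁴×(2869)⁴ = 487 W.

λ_max ≈ 1.01 μm; P ≈ 487 W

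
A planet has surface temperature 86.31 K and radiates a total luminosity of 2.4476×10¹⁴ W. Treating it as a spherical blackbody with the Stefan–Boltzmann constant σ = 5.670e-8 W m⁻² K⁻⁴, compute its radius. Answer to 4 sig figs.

R ≈ 2.488×10⁶ m

L = 4πR²σT⁴ ⇒ R = √(L/(4πσT⁴)).
σT⁴ = 3.14650 W/m², so R = √(2.4476×10¹⁴/(4π×3.14650)) = 2.488×10⁶ m.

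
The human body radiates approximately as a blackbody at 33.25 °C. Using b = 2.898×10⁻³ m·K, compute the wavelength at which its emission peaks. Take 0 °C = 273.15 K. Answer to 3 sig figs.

λ_max ≈ 9.46 μm

T = 33.25 °C + 273.15 = 306.40 K.
Wien's displacement law: λ_max = b/T = (2.898×10⁻³ m·K)/(306.40 K) = 9.458×10⁻⁶ m.
That is 9.46 μm, in the infrared range.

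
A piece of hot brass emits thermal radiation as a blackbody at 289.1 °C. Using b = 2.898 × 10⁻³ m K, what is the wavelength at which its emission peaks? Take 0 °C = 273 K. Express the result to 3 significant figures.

λ_max ≈ 5.16 μm

T = 289.1 °C + 273 = 562.1 K.
Wien's displacement law: λ_max = b/T = (2.898×10⁻³ m·K)/(562.1 K) = 5.156×10⁻⁶ m.
That is 5.16 μm, in the infrared range.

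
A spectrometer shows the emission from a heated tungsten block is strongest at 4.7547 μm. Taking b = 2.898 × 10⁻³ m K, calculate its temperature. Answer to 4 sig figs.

Wien's law gives T = b/λ_max = (2.898×10⁻³ m·K)/(4.7547×10⁻⁶ m) = 609.5 K.

T ≈ 609.5 K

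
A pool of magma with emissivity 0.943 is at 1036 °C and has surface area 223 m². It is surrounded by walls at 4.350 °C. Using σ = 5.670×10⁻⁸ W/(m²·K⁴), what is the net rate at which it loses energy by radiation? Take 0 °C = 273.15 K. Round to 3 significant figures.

T = 1036 °C + 273.15 = 1309.15 K.
Surroundings: T = 4.350 °C + 273.15 = 277.500 K.
Area A = 223 m².
Net radiated power P_net = εσA(T⁴ − T₀⁴) = 0.943×5.670×10⁻⁸×223×(1309.15⁴ − 277.500⁴).
T⁴ − T₀⁴ = 2.93736×10¹² − 5.92996×10⁹ = 2.93143×10¹² K⁴, so P_net = 3.50×10⁷ W.

Net loss ≈ 3.50×10⁷ W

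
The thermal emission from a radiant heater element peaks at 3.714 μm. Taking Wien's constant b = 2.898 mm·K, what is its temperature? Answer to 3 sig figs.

T ≈ 780 K

Wien's law gives T = b/λ_max = (2.898×10⁻³ m·K)/(3.714×10⁻⁶ m) = 780 K.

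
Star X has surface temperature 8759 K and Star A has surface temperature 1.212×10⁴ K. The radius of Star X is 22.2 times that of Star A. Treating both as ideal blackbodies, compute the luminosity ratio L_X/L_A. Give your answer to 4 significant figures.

L ∝ R²T⁴, so L_X/L_A = (R_X/R_A)²(T_X/T_A)⁴ = (22.2)² × (8759/1.212×10⁴)⁴ = 492.84 × 0.272777 = 134.4.

L_X/L_A ≈ 134.4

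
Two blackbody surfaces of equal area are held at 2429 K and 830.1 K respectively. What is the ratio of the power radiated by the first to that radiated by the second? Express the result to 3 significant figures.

P₁/P₂ ≈ 73.3

With equal areas, P₁/P₂ = (T₁/T₂)⁴ = (2429/830.1)⁴ = 73.3.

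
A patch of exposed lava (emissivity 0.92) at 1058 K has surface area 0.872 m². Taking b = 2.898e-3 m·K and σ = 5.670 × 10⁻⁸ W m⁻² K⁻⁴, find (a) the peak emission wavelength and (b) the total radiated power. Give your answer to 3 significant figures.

λ_max ≈ 2.74×10³ nm; P ≈ 5.70×10⁴ W

(a) λ_max = b/T = 2.898×10⁻³/1058 = 2.739×10⁻⁶ m = 2.74×10³ nm.
Area A = 0.872 m².
(b) P = εσAT⁴ = 0.92×5.670×10⁻⁸×0.872×(1058)⁴ = 5.70×10⁴ W.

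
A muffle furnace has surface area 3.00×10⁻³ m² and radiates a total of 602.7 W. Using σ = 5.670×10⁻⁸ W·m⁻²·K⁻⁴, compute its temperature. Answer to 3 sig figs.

T ≈ 1.37×10³ K

Area A = 3.00×10⁻³ m².
P = σAT⁴ ⇒ T = (P/(σA))^(1/4) = (602.7/(5.670×10⁻⁸×3.00×10⁻³))^(1/4) = 1.37×10³ K.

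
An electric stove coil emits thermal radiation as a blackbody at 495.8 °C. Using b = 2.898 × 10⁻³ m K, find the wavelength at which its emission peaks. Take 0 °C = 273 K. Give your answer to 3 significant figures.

T = 495.8 °C + 273 = 768.8 K.
Wien's displacement law: λ_max = b/T = (2.898×10⁻³ m·K)/(768.8 K) = 3.770×10⁻⁶ m.
That is 3.77 μm, in the infrared range.

λ_max ≈ 3.77 μm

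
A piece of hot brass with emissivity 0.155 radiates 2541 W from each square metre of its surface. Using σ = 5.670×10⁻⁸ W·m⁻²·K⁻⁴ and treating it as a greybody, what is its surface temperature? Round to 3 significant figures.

I = εσT⁴, so T = (I/εσ)^(1/4) = (2541/(0.155×5.670×10⁻⁸))^(1/4) = 733 K.

T ≈ 733 K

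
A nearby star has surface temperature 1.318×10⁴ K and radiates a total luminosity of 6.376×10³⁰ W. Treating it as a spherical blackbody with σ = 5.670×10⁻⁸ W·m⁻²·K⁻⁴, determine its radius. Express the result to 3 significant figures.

R ≈ 1.72×10¹⁰ m

L = 4πR²σT⁴ ⇒ R = √(L/(4πσT⁴)).
σT⁴ = 1.71098×10⁹ W/m², so R = √(6.376×10³⁰/(4π×1.71098×10⁹)) = 1.72×10¹⁰ m.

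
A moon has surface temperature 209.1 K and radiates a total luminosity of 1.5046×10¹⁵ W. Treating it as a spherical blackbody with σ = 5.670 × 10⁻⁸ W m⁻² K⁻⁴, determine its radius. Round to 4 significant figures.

L = 4πR²σT⁴ ⇒ R = √(L/(4πσT⁴)).
σT⁴ = 108.392 W/m², so R = √(1.5046×10¹⁵/(4π×108.392)) = 1.051×10⁶ m.

R ≈ 1.051×10⁶ m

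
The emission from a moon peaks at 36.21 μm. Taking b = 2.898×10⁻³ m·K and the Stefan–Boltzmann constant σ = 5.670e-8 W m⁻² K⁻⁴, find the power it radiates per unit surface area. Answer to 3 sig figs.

I ≈ 2.33 W/m²

Wien's law: T = b/λ_max = 2.898×10⁻³/3.621×10⁻⁵ = 80.0331 K.
Then I = σT⁴ = 5.670×10⁻⁸×(80.0331)⁴ = 2.33 W/m².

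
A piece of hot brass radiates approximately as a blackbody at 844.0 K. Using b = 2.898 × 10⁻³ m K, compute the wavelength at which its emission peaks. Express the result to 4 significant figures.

λ_max ≈ 3.434 μm

Wien's displacement law: λ_max = b/T = (2.898×10⁻³ m·K)/(844.0 K) = 3.4336×10⁻⁶ m.
That is 3.434 μm, in the infrared range.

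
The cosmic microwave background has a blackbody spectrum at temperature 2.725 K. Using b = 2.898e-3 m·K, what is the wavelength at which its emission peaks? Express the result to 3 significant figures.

Wien's displacement law: λ_max = b/T = (2.898×10⁻³ m·K)/(2.725 K) = 1.063×10⁻³ m.
That is 1.06 mm, in the microwave range.

λ_max ≈ 1.06 mm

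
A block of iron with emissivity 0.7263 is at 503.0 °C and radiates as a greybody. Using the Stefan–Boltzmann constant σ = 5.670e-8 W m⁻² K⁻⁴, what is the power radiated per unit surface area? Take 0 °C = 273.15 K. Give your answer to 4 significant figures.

T = 503.0 °C + 273.15 = 776.15 K.
Stefan–Boltzmann: I = εσT⁴ = 0.7263 × 5.670×10⁻⁸ × (776.15)⁴ = 1.494×10⁴ W/m².

I ≈ 1.494×10⁴ W/m²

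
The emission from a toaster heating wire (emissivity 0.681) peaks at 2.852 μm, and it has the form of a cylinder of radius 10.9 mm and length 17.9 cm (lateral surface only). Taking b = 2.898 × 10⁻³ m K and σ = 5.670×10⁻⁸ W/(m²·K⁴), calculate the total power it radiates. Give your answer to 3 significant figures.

P ≈ 505 W

Wien's law: T = b/λ_max = 2.898×10⁻³/2.852×10⁻⁶ = 1016.13 K.
Lateral area A = 2πrL = 2π×0.0109×0.179 = 0.0122591 m².
Then P = εσAT⁴ = 0.681×5.670×10⁻⁸×0.0122591×(1016.13)⁴ = 505 W.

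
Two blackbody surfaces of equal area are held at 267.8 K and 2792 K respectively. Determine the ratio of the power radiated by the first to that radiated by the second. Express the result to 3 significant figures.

P₁/P₂ ≈ 8.46×10⁻⁵

With equal areas, P₁/P₂ = (T₁/T₂)⁴ = (267.8/2792)⁴ = 8.46×10⁻⁵.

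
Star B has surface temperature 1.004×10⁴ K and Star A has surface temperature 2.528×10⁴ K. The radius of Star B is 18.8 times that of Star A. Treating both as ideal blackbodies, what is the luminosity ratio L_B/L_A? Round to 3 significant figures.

L_B/L_A ≈ 8.79

L ∝ R²T⁴, so L_B/L_A = (R_B/R_A)²(T_B/T_A)⁴ = (18.8)² × (1.004×10⁴/2.528×10⁴)⁴ = 353.44 × 0.0248786 = 8.79.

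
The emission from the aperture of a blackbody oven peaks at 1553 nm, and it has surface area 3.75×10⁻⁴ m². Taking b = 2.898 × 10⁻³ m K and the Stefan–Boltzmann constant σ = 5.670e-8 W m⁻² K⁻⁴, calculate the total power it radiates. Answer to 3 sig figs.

P ≈ 258 W

Wien's law: T = b/λ_max = 2.898×10⁻³/1.553×10⁻⁶ = 1866.07 K.
Area A = 3.75×10⁻⁴ m².
Then P = σAT⁴ = 5.670×10⁻⁸×3.75×10⁻⁴×(1866.07)⁴ = 258 W.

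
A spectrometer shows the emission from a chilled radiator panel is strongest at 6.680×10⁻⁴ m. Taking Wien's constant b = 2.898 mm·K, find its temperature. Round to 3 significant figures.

Wien's law gives T = b/λ_max = (2.898×10⁻³ m·K)/(6.680×10⁻⁴ m) = 4.34 K.

T ≈ 4.34 K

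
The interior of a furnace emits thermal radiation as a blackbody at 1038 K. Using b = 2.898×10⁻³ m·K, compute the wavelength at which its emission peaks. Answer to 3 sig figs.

λ_max ≈ 2.79 μm

Wien's displacement law: λ_max = b/T = (2.898×10⁻³ m·K)/(1038 K) = 2.792×10⁻⁶ m.
That is 2.79 μm, in the infrared range.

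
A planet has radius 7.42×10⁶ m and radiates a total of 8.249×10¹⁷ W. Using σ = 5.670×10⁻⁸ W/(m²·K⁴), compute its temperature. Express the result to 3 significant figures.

Surface area A = 4πR² = 4π(7.42×10⁶ m)² = 6.91859×10¹⁴ m².
P = σAT⁴ ⇒ T = (P/(σA))^(1/4) = (8.249×10¹⁷/(5.670×10⁻⁸×6.91859×10¹⁴))^(1/4) = 381 K.

T ≈ 381 K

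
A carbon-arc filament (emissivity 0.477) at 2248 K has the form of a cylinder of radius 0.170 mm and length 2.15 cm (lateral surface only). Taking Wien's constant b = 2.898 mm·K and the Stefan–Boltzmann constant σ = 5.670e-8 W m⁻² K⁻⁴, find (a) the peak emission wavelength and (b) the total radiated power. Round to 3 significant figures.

λ_max ≈ 1.29×10³ nm; P ≈ 15.9 W

(a) λ_max = b/T = 2.898×10⁻³/2248 = 1.289×10⁻⁶ m = 1.29×10³ nm.
Lateral area A = 2πrL = 2π×1.70×10⁻⁴×0.0215 = 2.29650×10⁻⁵ m².
(b) P = εσAT⁴ = 0.477×5.670×10⁻⁸×2.29650×10⁻⁵×(2248)⁴ = 15.9 W.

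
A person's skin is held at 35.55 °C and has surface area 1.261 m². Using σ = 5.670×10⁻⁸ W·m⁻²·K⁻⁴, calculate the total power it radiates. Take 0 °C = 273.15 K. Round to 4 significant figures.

P ≈ 649.3 W

T = 35.55 °C + 273.15 = 308.70 K.
Area A = 1.261 m².
P = σAT⁴ = 5.670×10⁻⁸ × 1.261 × (308.70)⁴ = 649.3 W.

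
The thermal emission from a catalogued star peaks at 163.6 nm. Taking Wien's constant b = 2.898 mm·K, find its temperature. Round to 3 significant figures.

Wien's law gives T = b/λ_max = (2.898×10⁻³ m·K)/(1.636×10⁻⁷ m) = 1.77×10⁴ K.

T ≈ 1.77×10⁴ K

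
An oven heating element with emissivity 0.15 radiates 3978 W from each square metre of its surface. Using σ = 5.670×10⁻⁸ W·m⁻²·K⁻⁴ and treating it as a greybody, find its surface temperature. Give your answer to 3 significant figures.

T ≈ 827 K

I = εσT⁴, so T = (I/εσ)^(1/4) = (3978/(0.15×5.670×10⁻⁸))^(1/4) = 827 K.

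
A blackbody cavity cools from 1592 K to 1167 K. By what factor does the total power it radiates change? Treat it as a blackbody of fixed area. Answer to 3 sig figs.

P ∝ T⁴, so P₂/P₁ = (T₂/T₁)⁴ = (1167/1592)⁴ = (0.733040)⁴ = 0.289.

P₂/P₁ ≈ 0.289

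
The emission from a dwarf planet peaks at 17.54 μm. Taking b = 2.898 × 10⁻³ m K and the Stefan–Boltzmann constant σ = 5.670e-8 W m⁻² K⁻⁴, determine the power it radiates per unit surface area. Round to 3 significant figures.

I ≈ 42.3 W/m²

Wien's law: T = b/λ_max = 2.898×10⁻³/1.754×10⁻⁵ = 165.222 K.
Then I = σT⁴ = 5.670×10⁻⁸×(165.222)⁴ = 42.3 W/m².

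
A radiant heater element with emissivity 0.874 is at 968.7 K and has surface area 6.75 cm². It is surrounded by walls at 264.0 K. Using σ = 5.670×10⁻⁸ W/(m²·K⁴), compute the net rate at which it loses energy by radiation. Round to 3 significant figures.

Net loss ≈ 29.3 W

Area A = 6.75 cm² = 6.75×10⁻⁴ m².
Net radiated power P_net = εσA(T⁴ − T₀⁴) = 0.874×5.670×10⁻⁸×6.75×10⁻⁴×(968.7⁴ − 264.0⁴).
T⁴ − T₀⁴ = 8.80556×10¹¹ − 4.85753×10⁹ = 8.75698×10¹¹ K⁴, so P_net = 29.3 W.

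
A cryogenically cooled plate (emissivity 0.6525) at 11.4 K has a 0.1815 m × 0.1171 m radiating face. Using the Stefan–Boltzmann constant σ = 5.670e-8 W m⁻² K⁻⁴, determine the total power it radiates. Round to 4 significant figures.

P ≈ 1.328×10⁻⁵ W

Area A = 0.1815 × 0.1171 = 0.0212536 m².
P = εσAT⁴ = 0.6525 × 5.670×10⁻⁸ × 0.0212536 × (11.4)⁴ = 1.328×10⁻⁵ W.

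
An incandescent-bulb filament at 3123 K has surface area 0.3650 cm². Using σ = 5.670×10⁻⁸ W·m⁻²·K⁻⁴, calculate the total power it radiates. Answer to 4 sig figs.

Area A = 0.3650 cm² = 3.650×10⁻⁵ m².
P = σAT⁴ = 5.670×10⁻⁸ × 3.650×10⁻⁵ × (3123)⁴ = 196.9 W.

P ≈ 196.9 W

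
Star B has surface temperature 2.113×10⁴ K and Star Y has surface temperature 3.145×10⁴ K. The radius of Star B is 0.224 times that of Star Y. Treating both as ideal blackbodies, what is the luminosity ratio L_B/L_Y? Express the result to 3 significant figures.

L_B/L_Y ≈ 0.0102

L ∝ R²T⁴, so L_B/L_Y = (R_B/R_Y)²(T_B/T_Y)⁴ = (0.224)² × (2.113×10⁴/3.145×10⁴)⁴ = 0.050176 × 0.203758 = 0.0102.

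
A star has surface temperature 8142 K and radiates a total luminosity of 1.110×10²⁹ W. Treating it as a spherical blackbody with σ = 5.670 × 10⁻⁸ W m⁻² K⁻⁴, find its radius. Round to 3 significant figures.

R ≈ 5.95×10⁹ m

L = 4πR²σT⁴ ⇒ R = √(L/(4πσT⁴)).
σT⁴ = 2.49177×10⁸ W/m², so R = √(1.110×10²⁹/(4π×2.49177×10⁸)) = 5.95×10⁹ m.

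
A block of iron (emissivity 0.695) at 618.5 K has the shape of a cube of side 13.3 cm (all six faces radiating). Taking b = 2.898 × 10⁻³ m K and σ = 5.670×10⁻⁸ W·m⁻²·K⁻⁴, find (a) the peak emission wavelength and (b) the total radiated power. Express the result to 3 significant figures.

λ_max ≈ 4.69 μm; P ≈ 612 W

(a) λ_max = b/T = 2.898×10⁻³/618.5 = 4.686×10⁻⁶ m = 4.69 μm.
Area A = 6s² = 6×(0.133 m)² = 0.106134 m².
(b) P = εσAT⁴ = 0.695×5.670×10⁻⁸×0.106134×(618.5)⁴ = 612 W.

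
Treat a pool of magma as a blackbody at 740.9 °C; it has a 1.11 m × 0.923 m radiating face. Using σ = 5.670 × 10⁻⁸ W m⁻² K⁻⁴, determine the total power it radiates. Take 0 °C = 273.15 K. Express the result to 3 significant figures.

P ≈ 6.14×10⁴ W

T = 740.9 °C + 273.15 = 1014.05 K.
Area A = 1.11 × 0.923 = 1.02453 m².
P = σAT⁴ = 5.670×10⁻⁸ × 1.02453 × (1014.05)⁴ = 6.14×10⁴ W.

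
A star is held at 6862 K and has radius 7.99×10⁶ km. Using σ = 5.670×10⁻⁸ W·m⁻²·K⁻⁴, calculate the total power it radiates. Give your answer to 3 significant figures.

P ≈ 1.01×10²⁹ W

Surface area A = 4πR² = 4π(7.99×10⁹ m)² = 8.02238×10²⁰ m².
P = σAT⁴ = 5.670×10⁻⁸ × 8.02238×10²⁰ × (6862)⁴ = 1.01×10²⁹ W.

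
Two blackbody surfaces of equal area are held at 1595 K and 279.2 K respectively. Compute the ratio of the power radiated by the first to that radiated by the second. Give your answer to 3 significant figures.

With equal areas, P₁/P₂ = (T₁/T₂)⁴ = (1595/279.2)⁴ = 1.07×10³.

P₁/P₂ ≈ 1.07×10³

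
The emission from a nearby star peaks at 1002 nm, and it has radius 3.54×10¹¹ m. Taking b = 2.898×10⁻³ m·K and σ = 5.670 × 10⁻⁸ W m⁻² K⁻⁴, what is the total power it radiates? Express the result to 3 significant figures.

Wien's law: T = b/λ_max = 2.898×10⁻³/1.002×10⁻⁶ = 2892.22 K.
Surface area A = 4πR² = 4π(3.54×10¹¹ m)² = 1.57477×10²⁴ m².
Then P = σAT⁴ = 5.670×10⁻⁸×1.57477×10²⁴×(2892.22)⁴ = 6.25×10³⁰ W.

P ≈ 6.25×10³⁰ W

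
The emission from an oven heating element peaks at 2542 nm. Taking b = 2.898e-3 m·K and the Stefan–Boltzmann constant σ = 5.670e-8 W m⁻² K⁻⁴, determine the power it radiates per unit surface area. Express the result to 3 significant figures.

Wien's law: T = b/λ_max = 2.898×10⁻³/2.542×10⁻⁶ = 1140.05 K.
Then I = σT⁴ = 5.670×10⁻⁸×(1140.05)⁴ = 9.58×10⁴ W/m².

I ≈ 9.58×10⁴ W/m²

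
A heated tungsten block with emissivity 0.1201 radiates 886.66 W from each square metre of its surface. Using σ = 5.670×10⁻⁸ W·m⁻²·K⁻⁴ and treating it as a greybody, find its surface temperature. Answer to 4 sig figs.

I = εσT⁴, so T = (I/εσ)^(1/4) = (886.66/(0.1201×5.670×10⁻⁸))^(1/4) = 600.7 K.

T ≈ 600.7 K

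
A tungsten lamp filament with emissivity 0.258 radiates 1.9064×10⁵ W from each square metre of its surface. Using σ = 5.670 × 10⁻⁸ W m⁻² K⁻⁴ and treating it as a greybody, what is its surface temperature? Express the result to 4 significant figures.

T ≈ 1900 K

I = εσT⁴, so T = (I/εσ)^(1/4) = (1.9064×10⁵/(0.258×5.670×10⁻⁸))^(1/4) = 1900 K.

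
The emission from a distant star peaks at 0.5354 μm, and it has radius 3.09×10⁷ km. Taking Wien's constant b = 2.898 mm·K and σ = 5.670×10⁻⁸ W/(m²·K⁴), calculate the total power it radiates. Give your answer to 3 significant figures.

P ≈ 5.84×10²⁹ W

Wien's law: T = b/λ_max = 2.898×10⁻³/5.354×10⁻⁷ = 5412.78 K.
Surface area A = 4πR² = 4π(3.09×10¹⁰ m)² = 1.19985×10²² m².
Then P = σAT⁴ = 5.670×10⁻⁸×1.19985×10²²×(5412.78)⁴ = 5.84×10²⁹ W.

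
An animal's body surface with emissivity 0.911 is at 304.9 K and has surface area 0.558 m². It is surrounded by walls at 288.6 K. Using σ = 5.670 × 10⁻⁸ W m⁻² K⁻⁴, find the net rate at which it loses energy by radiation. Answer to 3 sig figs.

Area A = 0.558 m².
Net radiated power P_net = εσA(T⁴ − T₀⁴) = 0.911×5.670×10⁻⁸×0.558×(304.9⁴ − 288.6⁴).
T⁴ − T₀⁴ = 8.64231×10⁹ − 6.93722×10⁹ = 1.70509×10⁹ K⁴, so P_net = 49.1 W.

Net loss ≈ 49.1 W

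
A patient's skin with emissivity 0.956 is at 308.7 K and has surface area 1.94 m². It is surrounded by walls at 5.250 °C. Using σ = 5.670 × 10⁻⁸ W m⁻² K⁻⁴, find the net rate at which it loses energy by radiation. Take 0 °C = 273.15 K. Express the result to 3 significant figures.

Surroundings: T = 5.250 °C + 273.15 = 278.400 K.
Area A = 1.94 m².
Net radiated power P_net = εσA(T⁴ − T₀⁴) = 0.956×5.670×10⁻⁸×1.94×(308.7⁴ − 278.400⁴).
T⁴ − T₀⁴ = 9.08127×10⁹ − 6.00727×10⁹ = 3.07400×10⁹ K⁴, so P_net = 323 W.

Net loss ≈ 323 W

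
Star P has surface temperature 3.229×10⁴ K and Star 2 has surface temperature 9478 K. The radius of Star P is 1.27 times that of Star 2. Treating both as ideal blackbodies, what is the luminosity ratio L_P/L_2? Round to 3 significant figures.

L ∝ R²T⁴, so L_P/L_2 = (R_P/R_2)²(T_P/T_2)⁴ = (1.27)² × (3.229×10⁴/9478)⁴ = 1.6129 × 134.712 = 217.

L_P/L_2 ≈ 217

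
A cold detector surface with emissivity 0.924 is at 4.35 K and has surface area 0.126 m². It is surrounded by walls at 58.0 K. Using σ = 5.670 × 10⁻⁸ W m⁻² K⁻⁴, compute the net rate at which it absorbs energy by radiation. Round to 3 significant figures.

Net gain ≈ 0.0747 W

Area A = 0.126 m².
Net radiated power P_net = εσA(T⁴ − T₀⁴) = 0.924×5.670×10⁻⁸×0.126×(4.35⁴ − 58.0⁴).
T⁴ − T₀⁴ = 358.061 − 1.13165×10⁷ = -1.13161×10⁷ K⁴, so P_net = -0.0747 W — negative, meaning a net gain of 0.0747 W.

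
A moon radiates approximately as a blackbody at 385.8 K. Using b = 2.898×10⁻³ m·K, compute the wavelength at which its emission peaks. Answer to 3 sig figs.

Wien's displacement law: λ_max = b/T = (2.898×10⁻³ m·K)/(385.8 K) = 7.512×10⁻⁶ m.
That is 7.51 μm, in the infrared range.

λ_max ≈ 7.51 μm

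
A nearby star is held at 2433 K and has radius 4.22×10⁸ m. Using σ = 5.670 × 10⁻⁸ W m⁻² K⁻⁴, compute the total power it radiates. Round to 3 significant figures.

Surface area A = 4πR² = 4π(4.22×10⁸ m)² = 2.23787×10¹⁸ m².
P = σAT⁴ = 5.670×10⁻⁸ × 2.23787×10¹⁸ × (2433)⁴ = 4.45×10²⁴ W.

P ≈ 4.45×10²⁴ W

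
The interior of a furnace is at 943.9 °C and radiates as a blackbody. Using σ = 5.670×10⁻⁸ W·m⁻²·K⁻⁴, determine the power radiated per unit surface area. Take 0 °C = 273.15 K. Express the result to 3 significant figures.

I ≈ 1.24×10⁵ W/m²

T = 943.9 °C + 273.15 = 1217.05 K.
Stefan–Boltzmann: I = σT⁴ = 5.670×10⁻⁸ × (1217.05)⁴ = 1.24×10⁵ W/m².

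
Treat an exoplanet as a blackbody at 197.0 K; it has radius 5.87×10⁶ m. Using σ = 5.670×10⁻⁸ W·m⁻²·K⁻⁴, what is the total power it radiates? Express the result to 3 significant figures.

Surface area A = 4πR² = 4π(5.87×10⁶ m)² = 4.32998×10¹⁴ m².
P = σAT⁴ = 5.670×10⁻⁸ × 4.32998×10¹⁴ × (197.0)⁴ = 3.70×10¹⁶ W.

P ≈ 3.70×10¹⁶ W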